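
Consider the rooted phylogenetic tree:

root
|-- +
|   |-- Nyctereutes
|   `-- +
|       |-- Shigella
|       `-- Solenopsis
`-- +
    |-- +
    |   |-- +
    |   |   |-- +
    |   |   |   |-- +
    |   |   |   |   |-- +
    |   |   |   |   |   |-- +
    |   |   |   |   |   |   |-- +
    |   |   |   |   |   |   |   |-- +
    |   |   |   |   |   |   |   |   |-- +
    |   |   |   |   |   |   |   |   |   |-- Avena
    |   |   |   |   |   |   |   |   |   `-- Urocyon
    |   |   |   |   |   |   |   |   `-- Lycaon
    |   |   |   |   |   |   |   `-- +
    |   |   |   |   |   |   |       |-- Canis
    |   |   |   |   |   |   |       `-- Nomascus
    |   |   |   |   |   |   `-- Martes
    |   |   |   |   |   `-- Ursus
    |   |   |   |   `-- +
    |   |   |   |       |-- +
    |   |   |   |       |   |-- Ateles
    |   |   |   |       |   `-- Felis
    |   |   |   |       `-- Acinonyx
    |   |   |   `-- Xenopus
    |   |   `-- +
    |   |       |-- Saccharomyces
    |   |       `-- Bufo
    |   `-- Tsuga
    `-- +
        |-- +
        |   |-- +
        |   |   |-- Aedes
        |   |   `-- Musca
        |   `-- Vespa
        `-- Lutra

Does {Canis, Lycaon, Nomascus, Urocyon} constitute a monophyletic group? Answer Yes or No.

No

The MRCA of the listed taxa subtends (((Avena,Urocyon),Lycaon),(Canis,Nomascus)).
That clade also contains Avena, which is not in the proposed group, so the group is not monophyletic.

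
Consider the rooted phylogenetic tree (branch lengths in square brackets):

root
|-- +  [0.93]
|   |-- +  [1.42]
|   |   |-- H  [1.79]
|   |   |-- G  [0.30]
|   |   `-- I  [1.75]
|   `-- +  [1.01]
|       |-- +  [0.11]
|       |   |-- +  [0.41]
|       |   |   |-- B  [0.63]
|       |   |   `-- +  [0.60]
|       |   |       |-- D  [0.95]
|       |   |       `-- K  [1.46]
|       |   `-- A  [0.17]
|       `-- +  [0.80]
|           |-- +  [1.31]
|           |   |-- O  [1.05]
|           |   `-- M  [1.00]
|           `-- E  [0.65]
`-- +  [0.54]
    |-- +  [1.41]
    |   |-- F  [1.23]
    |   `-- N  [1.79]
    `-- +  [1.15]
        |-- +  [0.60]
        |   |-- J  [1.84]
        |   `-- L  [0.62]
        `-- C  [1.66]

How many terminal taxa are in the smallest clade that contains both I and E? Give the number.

10

The MRCA of I and E is the node subtending ((H,G,I),(((B,(D,K)),A),((O,M),E))).
That clade contains 10 terminal taxa: A, B, D, E, G, H, I, K, M, O.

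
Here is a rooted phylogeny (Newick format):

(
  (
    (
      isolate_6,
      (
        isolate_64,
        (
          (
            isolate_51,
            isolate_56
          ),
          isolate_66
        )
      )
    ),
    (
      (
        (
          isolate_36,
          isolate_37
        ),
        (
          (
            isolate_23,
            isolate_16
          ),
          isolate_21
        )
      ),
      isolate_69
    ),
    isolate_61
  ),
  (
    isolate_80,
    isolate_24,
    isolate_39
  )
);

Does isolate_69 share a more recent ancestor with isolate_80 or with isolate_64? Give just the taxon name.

The MRCA of isolate_69 and isolate_64 subtends ((isolate_6,(isolate_64,((isolate_51,isolate_56),isolate_66))),(((isolate_36,isolate_37),((isolate_23,isolate_16),isolate_21)),isolate_69),isolate_61) (12 taxa).
The MRCA of isolate_69 and isolate_80 is the root, subtending the entire tree (15 taxa).
The first is nested inside the second, so isolate_69 shares a more recent common ancestor with isolate_64.

isolate_64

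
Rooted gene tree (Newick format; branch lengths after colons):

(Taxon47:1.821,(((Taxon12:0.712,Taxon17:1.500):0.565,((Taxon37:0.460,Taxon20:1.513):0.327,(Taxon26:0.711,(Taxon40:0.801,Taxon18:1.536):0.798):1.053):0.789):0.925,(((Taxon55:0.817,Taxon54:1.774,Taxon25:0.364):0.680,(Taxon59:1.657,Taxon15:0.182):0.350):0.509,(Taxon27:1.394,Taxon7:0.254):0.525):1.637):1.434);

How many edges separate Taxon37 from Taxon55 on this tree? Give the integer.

8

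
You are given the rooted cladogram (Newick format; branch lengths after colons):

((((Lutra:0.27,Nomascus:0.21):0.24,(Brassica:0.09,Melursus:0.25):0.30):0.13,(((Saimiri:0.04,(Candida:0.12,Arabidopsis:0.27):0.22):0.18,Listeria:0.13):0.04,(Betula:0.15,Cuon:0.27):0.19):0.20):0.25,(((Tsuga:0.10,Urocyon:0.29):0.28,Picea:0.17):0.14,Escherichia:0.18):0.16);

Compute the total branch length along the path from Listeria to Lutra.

1.01

The path runs Listeria → … → MRCA → … → Lutra; the MRCA is the node subtending (((Lutra,Nomascus),(Brassica,Melursus)),(((Saimiri,(Candida,Arabidopsis)),Listeria),(Betula,Cuon))).
Branch lengths along that path: 0.13 + 0.04 + 0.20 + 0.13 + 0.24 + 0.27 = 1.01.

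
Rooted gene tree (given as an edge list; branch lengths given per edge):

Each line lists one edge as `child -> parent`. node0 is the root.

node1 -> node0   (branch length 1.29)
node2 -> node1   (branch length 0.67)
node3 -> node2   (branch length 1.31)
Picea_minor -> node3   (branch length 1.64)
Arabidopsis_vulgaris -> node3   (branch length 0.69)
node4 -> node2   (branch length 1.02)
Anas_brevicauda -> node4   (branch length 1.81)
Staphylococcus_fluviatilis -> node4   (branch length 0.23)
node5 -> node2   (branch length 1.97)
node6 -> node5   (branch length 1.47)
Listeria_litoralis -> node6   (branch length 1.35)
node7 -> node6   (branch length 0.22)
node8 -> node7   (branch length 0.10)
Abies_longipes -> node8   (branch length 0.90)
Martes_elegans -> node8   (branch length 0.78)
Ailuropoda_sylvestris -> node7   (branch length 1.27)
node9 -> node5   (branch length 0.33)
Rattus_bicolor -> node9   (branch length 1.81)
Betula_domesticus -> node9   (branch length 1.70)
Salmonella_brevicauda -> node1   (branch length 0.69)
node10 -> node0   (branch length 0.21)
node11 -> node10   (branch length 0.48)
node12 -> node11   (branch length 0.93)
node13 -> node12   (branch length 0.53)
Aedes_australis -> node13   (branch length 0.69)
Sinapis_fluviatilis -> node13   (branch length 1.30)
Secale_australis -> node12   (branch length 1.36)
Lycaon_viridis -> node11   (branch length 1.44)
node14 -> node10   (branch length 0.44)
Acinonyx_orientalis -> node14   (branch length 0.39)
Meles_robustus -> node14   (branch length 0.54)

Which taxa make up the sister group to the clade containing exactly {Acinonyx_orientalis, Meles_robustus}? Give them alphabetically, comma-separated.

Aedes_australis, Lycaon_viridis, Secale_australis, Sinapis_fluviatilis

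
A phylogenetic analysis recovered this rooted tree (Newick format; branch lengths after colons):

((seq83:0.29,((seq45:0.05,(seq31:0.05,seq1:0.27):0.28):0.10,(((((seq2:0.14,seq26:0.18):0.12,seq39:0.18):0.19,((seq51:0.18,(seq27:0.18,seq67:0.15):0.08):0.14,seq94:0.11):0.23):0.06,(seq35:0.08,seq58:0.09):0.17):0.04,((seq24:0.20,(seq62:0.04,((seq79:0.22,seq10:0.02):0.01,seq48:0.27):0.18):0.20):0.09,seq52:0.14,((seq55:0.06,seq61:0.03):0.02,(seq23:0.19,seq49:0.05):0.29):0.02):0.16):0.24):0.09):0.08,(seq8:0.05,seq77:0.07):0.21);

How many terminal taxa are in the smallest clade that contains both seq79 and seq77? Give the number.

25

The MRCA of seq79 and seq77 is the root, so the clade is the entire tree.
That clade contains 25 terminal taxa: seq1, seq10, seq2, seq23, seq24, seq26, seq27, seq31, seq35, seq39, seq45, seq48, seq49, seq51, seq52, seq55, seq58, seq61, seq62, seq67, seq77, seq79, seq8, seq83, seq94.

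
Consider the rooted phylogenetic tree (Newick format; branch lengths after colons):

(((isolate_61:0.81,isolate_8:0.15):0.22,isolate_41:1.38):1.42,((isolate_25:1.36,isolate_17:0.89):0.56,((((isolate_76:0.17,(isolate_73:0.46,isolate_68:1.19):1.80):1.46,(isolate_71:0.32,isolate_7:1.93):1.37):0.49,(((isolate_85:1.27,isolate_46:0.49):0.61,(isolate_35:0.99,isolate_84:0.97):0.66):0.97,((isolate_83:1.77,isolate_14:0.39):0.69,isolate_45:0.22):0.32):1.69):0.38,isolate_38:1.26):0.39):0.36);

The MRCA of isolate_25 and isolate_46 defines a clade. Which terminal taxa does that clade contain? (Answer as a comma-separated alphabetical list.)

isolate_14, isolate_17, isolate_25, isolate_35, isolate_38, isolate_45, isolate_46, isolate_68, isolate_7, isolate_71, isolate_73, isolate_76, isolate_83, isolate_84, isolate_85

Tracing isolate_25: it sits inside (isolate_25,isolate_17).
Tracing isolate_46: it sits inside (isolate_85,isolate_46).
The smallest clade enclosing both is ((isolate_25,isolate_17),((((isolate_76,(isolate_73,isolate_68)),(isolate_71,isolate_7)),(((isolate_85,isolate_46),(isolate_35,isolate_84)),((isolate_83,isolate_14),isolate_45))),isolate_38)); the answer is its 15 terminal taxa in alphabetical order.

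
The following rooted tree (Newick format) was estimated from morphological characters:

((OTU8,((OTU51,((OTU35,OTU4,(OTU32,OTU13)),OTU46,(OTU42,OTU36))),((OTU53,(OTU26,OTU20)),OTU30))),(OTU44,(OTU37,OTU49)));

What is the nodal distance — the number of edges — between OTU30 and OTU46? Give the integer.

5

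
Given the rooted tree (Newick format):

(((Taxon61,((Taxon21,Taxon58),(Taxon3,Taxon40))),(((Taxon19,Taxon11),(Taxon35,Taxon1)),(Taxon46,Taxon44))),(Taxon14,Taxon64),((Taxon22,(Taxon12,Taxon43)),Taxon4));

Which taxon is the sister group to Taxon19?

Taxon19 attaches to the tree at the node subtending (Taxon19,Taxon11).
The other lineage descending from that same node — the sister group — is the single tip Taxon11.

Taxon11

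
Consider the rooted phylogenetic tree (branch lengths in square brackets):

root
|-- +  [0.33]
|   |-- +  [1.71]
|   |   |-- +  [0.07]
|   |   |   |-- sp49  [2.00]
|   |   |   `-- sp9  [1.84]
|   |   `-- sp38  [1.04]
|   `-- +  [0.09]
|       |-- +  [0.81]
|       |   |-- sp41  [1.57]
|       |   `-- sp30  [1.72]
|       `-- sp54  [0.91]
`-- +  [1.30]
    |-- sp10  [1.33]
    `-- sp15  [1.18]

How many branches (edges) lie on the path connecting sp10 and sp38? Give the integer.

5

The MRCA of sp10 and sp38 is the root of the tree.
From sp10 up to that node: 2 branches. From sp38 up to the same node: 3 branches. Total: 2 + 3 = 5.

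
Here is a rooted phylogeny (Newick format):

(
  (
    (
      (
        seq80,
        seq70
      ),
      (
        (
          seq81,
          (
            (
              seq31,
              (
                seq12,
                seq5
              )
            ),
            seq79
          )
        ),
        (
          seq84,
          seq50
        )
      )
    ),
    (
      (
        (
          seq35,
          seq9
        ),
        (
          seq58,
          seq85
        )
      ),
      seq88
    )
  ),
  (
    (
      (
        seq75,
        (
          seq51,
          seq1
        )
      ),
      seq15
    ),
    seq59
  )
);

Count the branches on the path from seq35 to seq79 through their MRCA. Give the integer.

The MRCA of seq35 and seq79 is the node subtending (((seq80,seq70),((seq81,((seq31,(seq12,seq5)),seq79)),(seq84,seq50))),(((seq35,seq9),(seq58,seq85)),seq88)).
From seq35 up to that node: 4 branches. From seq79 up to the same node: 5 branches. Total: 4 + 5 = 9.

9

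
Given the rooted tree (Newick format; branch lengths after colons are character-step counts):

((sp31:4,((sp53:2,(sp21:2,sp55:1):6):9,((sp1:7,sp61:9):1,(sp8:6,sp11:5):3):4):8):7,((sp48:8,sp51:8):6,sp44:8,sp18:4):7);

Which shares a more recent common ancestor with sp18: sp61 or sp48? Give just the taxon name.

sp48

The MRCA of sp18 and sp48 subtends ((sp48,sp51),sp44,sp18) (4 taxa).
The MRCA of sp18 and sp61 is the root, subtending the entire tree (12 taxa).
The first is nested inside the second, so sp18 shares a more recent common ancestor with sp48.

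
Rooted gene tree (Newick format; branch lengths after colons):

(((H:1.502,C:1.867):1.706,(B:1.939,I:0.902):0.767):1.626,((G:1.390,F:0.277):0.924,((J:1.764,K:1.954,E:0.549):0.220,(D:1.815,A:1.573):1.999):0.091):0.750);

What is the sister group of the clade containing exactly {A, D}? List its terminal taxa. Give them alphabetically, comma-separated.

E, J, K

The clade containing exactly {A, D} attaches to the tree at the node subtending ((J,K,E),(D,A)).
The other lineage descending from that same node — the sister group — is (J,K,E); its 3 tips in alphabetical order are the answer.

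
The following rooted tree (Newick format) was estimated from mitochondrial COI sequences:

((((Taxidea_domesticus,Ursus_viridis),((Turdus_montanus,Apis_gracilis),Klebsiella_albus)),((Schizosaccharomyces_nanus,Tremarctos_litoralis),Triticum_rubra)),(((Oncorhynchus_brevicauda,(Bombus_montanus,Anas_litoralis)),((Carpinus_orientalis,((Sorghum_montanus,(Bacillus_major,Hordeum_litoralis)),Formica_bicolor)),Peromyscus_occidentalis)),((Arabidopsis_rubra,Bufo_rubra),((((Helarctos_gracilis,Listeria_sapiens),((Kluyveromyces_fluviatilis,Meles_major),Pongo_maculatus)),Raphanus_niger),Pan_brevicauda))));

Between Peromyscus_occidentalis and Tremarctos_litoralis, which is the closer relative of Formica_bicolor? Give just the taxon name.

The MRCA of Formica_bicolor and Peromyscus_occidentalis subtends ((Carpinus_orientalis,((Sorghum_montanus,(Bacillus_major,Hordeum_litoralis)),Formica_bicolor)),Peromyscus_occidentalis) (6 taxa).
The MRCA of Formica_bicolor and Tremarctos_litoralis is the root, subtending the entire tree (26 taxa).
The first is nested inside the second, so Formica_bicolor shares a more recent common ancestor with Peromyscus_occidentalis.

Peromyscus_occidentalis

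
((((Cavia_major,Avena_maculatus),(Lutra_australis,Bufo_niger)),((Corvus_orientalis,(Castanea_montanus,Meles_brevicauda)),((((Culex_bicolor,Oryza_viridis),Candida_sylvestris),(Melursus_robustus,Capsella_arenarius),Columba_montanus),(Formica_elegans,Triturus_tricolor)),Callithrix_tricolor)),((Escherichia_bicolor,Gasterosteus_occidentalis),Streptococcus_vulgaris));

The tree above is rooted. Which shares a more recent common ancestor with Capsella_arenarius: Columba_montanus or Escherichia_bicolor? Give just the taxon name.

Columba_montanus

The MRCA of Capsella_arenarius and Columba_montanus subtends (((Culex_bicolor,Oryza_viridis),Candida_sylvestris),(Melursus_robustus,Capsella_arenarius),Columba_montanus) (6 taxa).
The MRCA of Capsella_arenarius and Escherichia_bicolor is the root, subtending the entire tree (19 taxa).
The first is nested inside the second, so Capsella_arenarius shares a more recent common ancestor with Columba_montanus.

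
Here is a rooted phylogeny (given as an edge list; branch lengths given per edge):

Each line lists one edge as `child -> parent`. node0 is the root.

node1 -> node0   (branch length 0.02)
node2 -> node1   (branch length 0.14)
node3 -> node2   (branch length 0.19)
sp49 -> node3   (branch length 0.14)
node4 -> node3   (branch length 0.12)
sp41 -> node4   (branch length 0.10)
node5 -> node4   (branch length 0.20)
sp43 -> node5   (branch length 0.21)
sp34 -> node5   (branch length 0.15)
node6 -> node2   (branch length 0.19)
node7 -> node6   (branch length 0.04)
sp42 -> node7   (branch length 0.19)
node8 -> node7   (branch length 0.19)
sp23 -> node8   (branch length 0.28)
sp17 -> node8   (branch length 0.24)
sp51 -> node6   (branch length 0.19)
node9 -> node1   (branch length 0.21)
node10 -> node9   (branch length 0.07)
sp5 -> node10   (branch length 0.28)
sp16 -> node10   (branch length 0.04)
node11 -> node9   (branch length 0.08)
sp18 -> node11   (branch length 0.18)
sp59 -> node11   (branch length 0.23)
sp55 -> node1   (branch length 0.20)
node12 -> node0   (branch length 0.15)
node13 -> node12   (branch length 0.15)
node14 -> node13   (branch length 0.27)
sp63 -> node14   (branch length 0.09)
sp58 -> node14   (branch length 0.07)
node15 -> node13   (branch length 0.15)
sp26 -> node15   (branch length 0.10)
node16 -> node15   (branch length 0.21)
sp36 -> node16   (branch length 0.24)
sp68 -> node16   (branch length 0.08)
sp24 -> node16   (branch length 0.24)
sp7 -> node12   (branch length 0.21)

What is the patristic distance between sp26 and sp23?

1.41

The path runs sp26 → … → MRCA → … → sp23; the MRCA is the root of the tree.
Branch lengths along that path: 0.10 + 0.15 + 0.15 + 0.15 + 0.02 + 0.14 + 0.19 + 0.04 + 0.19 + 0.28 = 1.41.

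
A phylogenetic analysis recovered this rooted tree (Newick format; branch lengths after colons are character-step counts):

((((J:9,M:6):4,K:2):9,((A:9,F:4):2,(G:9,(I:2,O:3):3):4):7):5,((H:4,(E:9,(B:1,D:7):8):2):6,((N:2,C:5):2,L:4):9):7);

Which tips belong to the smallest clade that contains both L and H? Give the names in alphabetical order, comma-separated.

B, C, D, E, H, L, N

Tracing L: it sits inside ((N,C),L).
Tracing H: it sits inside (H,(E,(B,D))).
The smallest clade enclosing both is ((H,(E,(B,D))),((N,C),L)); the answer is its 7 terminal taxa in alphabetical order.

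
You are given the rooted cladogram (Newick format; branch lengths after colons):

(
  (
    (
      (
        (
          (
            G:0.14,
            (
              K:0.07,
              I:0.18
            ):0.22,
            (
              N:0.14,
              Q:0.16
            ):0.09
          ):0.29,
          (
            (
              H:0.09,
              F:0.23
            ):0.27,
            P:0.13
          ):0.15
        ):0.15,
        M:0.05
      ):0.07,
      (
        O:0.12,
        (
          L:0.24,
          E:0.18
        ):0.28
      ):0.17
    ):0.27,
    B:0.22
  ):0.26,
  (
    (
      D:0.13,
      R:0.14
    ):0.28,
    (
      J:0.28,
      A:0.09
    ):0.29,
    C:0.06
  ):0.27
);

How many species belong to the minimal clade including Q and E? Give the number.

The MRCA of Q and E is the node subtending ((((G,(K,I),(N,Q)),((H,F),P)),M),(O,(L,E))).
That clade contains 12 terminal taxa: E, F, G, H, I, K, L, M, N, O, P, Q.

12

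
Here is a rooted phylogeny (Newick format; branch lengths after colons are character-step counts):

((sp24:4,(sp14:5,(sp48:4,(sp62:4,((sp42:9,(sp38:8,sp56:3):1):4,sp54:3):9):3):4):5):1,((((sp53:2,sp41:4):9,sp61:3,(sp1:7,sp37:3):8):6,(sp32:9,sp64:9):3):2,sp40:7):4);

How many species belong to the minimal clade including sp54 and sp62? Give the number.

The MRCA of sp54 and sp62 is the node subtending (sp62,((sp42,(sp38,sp56)),sp54)).
That clade contains 5 terminal taxa: sp38, sp42, sp54, sp56, sp62.

5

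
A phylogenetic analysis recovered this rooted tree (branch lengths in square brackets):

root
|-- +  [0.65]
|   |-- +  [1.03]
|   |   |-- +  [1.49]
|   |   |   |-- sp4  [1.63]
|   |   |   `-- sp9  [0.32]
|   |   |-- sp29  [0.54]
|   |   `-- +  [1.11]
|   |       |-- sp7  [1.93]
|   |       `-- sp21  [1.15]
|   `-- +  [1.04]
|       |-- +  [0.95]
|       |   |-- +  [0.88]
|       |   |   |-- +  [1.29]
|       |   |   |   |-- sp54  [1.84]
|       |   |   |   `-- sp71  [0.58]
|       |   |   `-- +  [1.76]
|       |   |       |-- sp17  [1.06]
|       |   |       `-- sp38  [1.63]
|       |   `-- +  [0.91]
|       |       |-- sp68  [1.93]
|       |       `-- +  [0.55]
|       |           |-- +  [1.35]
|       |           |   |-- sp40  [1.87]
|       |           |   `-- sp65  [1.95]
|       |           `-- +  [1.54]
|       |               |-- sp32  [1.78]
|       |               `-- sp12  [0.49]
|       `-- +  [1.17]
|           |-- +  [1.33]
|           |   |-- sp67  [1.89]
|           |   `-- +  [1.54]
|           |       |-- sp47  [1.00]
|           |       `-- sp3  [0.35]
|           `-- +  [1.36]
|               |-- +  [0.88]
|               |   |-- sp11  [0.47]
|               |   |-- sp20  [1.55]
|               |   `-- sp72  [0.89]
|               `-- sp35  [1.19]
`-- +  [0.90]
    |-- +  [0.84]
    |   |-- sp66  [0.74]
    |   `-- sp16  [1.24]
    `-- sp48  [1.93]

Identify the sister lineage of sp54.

sp71

sp54 attaches to the tree at the node subtending (sp54,sp71).
The other lineage descending from that same node — the sister group — is the single tip sp71.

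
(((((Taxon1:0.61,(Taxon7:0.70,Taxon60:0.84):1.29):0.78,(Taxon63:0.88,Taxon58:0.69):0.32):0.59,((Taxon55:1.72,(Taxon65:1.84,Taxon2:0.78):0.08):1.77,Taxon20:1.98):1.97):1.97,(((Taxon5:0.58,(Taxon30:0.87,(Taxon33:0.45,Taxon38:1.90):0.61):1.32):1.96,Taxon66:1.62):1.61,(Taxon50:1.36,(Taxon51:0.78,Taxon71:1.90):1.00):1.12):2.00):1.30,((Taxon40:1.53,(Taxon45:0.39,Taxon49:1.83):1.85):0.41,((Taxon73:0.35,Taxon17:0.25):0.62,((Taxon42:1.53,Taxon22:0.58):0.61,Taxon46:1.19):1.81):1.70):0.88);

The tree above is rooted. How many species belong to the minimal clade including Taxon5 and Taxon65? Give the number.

17

The MRCA of Taxon5 and Taxon65 is the node subtending ((((Taxon1,(Taxon7,Taxon60)),(Taxon63,Taxon58)),((Taxon55,(Taxon65,Taxon2)),Taxon20)),(((Taxon5,(Taxon30,(Taxon33,Taxon38))),Taxon66),(Taxon50,(Taxon51,Taxon71)))).
That clade contains 17 terminal taxa: Taxon1, Taxon2, Taxon20, Taxon30, Taxon33, Taxon38, Taxon5, Taxon50, Taxon51, Taxon55, Taxon58, Taxon60, Taxon63, Taxon65, Taxon66, Taxon7, Taxon71.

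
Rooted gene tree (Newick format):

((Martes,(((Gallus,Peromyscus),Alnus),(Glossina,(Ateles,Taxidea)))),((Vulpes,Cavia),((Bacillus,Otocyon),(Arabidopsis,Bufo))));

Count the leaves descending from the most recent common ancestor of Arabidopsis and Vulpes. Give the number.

The MRCA of Arabidopsis and Vulpes is the node subtending ((Vulpes,Cavia),((Bacillus,Otocyon),(Arabidopsis,Bufo))).
That clade contains 6 terminal taxa: Arabidopsis, Bacillus, Bufo, Cavia, Otocyon, Vulpes.

6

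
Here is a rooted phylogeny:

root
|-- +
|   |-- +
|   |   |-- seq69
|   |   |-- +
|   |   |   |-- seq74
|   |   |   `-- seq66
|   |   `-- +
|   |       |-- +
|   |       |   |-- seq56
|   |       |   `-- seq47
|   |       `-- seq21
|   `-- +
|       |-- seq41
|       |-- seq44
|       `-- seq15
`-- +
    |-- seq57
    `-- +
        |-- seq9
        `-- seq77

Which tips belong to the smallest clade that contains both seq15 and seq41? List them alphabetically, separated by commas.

seq15, seq41, seq44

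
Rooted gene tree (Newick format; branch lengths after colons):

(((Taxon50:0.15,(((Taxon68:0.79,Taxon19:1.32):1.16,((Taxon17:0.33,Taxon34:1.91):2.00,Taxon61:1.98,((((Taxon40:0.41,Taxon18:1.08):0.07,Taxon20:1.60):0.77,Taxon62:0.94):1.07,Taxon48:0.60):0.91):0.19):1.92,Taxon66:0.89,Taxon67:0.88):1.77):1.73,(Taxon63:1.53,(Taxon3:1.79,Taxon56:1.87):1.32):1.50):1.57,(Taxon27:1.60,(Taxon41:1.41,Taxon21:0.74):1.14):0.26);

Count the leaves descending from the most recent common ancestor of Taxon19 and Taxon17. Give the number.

10

The MRCA of Taxon19 and Taxon17 is the node subtending ((Taxon68,Taxon19),((Taxon17,Taxon34),Taxon61,((((Taxon40,Taxon18),Taxon20),Taxon62),Taxon48))).
That clade contains 10 terminal taxa: Taxon17, Taxon18, Taxon19, Taxon20, Taxon34, Taxon40, Taxon48, Taxon61, Taxon62, Taxon68.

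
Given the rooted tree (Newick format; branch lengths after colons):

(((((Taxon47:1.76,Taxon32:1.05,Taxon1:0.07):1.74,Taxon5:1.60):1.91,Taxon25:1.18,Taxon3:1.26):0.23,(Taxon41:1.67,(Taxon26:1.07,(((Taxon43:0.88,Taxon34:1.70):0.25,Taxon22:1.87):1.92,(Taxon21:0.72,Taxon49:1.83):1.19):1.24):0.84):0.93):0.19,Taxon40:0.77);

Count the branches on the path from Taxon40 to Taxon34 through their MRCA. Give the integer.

8

The MRCA of Taxon40 and Taxon34 is the root of the tree.
From Taxon40 up to that node: 1 branch. From Taxon34 up to the same node: 7 branches. Total: 1 + 7 = 8.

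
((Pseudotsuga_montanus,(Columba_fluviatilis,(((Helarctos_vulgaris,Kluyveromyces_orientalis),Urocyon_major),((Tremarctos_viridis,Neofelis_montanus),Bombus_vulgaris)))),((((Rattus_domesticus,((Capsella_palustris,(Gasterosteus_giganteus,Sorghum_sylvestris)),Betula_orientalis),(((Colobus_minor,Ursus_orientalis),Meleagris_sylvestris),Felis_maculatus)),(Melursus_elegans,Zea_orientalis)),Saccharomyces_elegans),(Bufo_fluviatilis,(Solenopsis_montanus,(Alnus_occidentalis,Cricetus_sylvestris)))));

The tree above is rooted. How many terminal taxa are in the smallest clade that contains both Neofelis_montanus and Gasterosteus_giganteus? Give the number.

24

The MRCA of Neofelis_montanus and Gasterosteus_giganteus is the root, so the clade is the entire tree.
That clade contains 24 terminal taxa: Alnus_occidentalis, Betula_orientalis, Bombus_vulgaris, Bufo_fluviatilis, Capsella_palustris, Colobus_minor, Columba_fluviatilis, Cricetus_sylvestris, Felis_maculatus, Gasterosteus_giganteus, Helarctos_vulgaris, Kluyveromyces_orientalis, Meleagris_sylvestris, Melursus_elegans, Neofelis_montanus, Pseudotsuga_montanus, Rattus_domesticus, Saccharomyces_elegans, Solenopsis_montanus, Sorghum_sylvestris, Tremarctos_viridis, Urocyon_major, Ursus_orientalis, Zea_orientalis.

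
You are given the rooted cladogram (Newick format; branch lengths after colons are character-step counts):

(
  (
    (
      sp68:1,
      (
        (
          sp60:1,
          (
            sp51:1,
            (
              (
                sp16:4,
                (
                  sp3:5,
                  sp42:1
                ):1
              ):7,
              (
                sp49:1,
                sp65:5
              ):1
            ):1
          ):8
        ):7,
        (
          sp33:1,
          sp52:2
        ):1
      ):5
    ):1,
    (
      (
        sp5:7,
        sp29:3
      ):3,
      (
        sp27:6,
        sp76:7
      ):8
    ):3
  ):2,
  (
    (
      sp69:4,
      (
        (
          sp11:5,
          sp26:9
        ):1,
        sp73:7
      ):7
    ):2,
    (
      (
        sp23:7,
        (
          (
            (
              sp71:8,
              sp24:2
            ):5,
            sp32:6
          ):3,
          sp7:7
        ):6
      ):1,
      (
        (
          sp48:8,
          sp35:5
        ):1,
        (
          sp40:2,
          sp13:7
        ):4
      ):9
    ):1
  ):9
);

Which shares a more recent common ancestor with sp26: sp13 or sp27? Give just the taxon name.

The MRCA of sp26 and sp13 subtends ((sp69,((sp11,sp26),sp73)),((sp23,(((sp71,sp24),sp32),sp7)),((sp48,sp35),(sp40,sp13)))) (13 taxa).
The MRCA of sp26 and sp27 is the root, subtending the entire tree (27 taxa).
The first is nested inside the second, so sp26 shares a more recent common ancestor with sp13.

sp13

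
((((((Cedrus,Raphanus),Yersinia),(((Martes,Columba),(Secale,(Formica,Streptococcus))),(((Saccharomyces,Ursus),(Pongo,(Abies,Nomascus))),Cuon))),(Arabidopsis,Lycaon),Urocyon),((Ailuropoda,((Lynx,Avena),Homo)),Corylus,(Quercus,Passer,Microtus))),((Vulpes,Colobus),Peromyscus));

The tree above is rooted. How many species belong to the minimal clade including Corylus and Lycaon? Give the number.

The MRCA of Corylus and Lycaon is the node subtending (((((Cedrus,Raphanus),Yersinia),(((Martes,Columba),(Secale,(Formica,Streptococcus))),(((Saccharomyces,Ursus),(Pongo,(Abies,Nomascus))),Cuon))),(Arabidopsis,Lycaon),Urocyon),((Ailuropoda,((Lynx,Avena),Homo)),Corylus,(Quercus,Passer,Microtus))).
That clade contains 25 terminal taxa: Abies, Ailuropoda, Arabidopsis, Avena, Cedrus, Columba, Corylus, Cuon, Formica, Homo, Lycaon, Lynx, Martes, Microtus, Nomascus, Passer, Pongo, Quercus, Raphanus, Saccharomyces, Secale, Streptococcus, Urocyon, Ursus, Yersinia.

25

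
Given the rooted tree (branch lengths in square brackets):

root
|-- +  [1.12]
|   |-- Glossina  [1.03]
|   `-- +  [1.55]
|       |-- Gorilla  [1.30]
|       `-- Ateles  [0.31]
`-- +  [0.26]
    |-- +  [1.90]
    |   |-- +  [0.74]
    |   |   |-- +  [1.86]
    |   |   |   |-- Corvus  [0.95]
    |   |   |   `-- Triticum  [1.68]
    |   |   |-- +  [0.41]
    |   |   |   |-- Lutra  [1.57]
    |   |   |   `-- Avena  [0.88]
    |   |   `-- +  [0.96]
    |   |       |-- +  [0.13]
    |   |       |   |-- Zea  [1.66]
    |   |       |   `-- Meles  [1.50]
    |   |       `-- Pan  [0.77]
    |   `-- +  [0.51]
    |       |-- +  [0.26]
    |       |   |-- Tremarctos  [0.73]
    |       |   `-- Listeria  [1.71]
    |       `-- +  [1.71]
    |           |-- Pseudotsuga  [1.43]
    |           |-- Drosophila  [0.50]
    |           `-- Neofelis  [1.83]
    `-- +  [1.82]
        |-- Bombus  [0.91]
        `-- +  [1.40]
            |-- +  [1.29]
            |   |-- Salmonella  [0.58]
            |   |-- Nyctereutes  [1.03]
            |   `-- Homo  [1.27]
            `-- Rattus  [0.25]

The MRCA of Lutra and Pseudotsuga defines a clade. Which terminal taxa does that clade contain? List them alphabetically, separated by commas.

Tracing Lutra: it sits inside (Lutra,Avena).
Tracing Pseudotsuga: it sits inside (Pseudotsuga,Drosophila,Neofelis).
The smallest clade enclosing both is (((Corvus,Triticum),(Lutra,Avena),((Zea,Meles),Pan)),((Tremarctos,Listeria),(Pseudotsuga,Drosophila,Neofelis))); the answer is its 12 terminal taxa in alphabetical order.

Avena, Corvus, Drosophila, Listeria, Lutra, Meles, Neofelis, Pan, Pseudotsuga, Tremarctos, Triticum, Zea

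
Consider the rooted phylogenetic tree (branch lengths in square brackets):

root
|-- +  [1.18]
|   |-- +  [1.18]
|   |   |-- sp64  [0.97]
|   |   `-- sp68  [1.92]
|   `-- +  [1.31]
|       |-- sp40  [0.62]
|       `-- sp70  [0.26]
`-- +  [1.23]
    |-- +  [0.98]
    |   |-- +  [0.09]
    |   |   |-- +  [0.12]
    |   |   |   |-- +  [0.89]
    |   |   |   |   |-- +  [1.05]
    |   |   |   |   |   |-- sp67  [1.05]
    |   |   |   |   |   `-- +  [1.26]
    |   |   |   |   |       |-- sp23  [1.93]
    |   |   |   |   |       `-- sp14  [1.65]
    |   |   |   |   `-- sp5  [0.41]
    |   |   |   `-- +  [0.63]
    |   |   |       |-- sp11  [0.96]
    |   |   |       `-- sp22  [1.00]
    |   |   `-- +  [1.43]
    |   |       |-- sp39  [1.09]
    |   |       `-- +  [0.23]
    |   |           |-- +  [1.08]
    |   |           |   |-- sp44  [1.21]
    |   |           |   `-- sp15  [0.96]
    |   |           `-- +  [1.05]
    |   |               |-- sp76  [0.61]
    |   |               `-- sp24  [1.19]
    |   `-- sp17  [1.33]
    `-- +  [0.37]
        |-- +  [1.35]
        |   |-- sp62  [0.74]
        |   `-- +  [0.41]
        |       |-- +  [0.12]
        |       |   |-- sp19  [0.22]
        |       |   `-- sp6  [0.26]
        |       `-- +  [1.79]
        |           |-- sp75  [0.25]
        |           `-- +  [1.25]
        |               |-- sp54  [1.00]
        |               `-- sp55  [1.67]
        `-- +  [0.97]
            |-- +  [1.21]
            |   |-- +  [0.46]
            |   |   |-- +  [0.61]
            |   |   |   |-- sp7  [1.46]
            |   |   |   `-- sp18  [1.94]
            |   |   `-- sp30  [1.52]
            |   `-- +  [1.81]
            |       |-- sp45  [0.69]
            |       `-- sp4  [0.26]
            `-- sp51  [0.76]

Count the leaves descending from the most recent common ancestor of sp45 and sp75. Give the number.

The MRCA of sp45 and sp75 is the node subtending ((sp62,((sp19,sp6),(sp75,(sp54,sp55)))),((((sp7,sp18),sp30),(sp45,sp4)),sp51)).
That clade contains 12 terminal taxa: sp18, sp19, sp30, sp4, sp45, sp51, sp54, sp55, sp6, sp62, sp7, sp75.

12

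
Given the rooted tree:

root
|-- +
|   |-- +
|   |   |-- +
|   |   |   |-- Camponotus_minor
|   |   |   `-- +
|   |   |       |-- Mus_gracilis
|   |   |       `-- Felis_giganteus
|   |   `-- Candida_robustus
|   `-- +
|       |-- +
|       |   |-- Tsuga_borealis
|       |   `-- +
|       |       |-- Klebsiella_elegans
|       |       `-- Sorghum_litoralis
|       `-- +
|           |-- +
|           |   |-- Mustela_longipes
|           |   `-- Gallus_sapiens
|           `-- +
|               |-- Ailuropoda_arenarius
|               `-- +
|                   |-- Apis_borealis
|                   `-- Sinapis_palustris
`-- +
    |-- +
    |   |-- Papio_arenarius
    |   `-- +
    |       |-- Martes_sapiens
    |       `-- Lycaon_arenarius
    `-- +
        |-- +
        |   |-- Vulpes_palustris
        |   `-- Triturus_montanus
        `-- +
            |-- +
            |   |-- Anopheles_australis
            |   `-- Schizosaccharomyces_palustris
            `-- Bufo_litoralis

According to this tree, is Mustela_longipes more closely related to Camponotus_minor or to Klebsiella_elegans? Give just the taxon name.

Klebsiella_elegans

The MRCA of Mustela_longipes and Klebsiella_elegans subtends ((Tsuga_borealis,(Klebsiella_elegans,Sorghum_litoralis)),((Mustela_longipes,Gallus_sapiens),(Ailuropoda_arenarius,(Apis_borealis,Sinapis_palustris)))) (8 taxa).
The MRCA of Mustela_longipes and Camponotus_minor subtends (((Camponotus_minor,(Mus_gracilis,Felis_giganteus)),Candida_robustus),((Tsuga_borealis,(Klebsiella_elegans,Sorghum_litoralis)),((Mustela_longipes,Gallus_sapiens),(Ailuropoda_arenarius,(Apis_borealis,Sinapis_palustris))))) (12 taxa).
The first is nested inside the second, so Mustela_longipes shares a more recent common ancestor with Klebsiella_elegans.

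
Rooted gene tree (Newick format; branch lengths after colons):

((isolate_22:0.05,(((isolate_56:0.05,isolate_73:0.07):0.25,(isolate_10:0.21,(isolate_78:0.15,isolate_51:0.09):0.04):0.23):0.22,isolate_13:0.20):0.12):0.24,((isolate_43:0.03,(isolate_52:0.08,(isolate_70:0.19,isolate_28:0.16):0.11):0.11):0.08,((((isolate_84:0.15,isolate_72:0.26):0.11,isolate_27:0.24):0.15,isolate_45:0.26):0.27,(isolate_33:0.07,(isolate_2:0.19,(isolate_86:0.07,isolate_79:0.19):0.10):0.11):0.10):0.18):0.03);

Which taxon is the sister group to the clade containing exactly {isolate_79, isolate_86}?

isolate_2

The clade containing exactly {isolate_79, isolate_86} attaches to the tree at the node subtending (isolate_2,(isolate_86,isolate_79)).
The other lineage descending from that same node — the sister group — is the single tip isolate_2.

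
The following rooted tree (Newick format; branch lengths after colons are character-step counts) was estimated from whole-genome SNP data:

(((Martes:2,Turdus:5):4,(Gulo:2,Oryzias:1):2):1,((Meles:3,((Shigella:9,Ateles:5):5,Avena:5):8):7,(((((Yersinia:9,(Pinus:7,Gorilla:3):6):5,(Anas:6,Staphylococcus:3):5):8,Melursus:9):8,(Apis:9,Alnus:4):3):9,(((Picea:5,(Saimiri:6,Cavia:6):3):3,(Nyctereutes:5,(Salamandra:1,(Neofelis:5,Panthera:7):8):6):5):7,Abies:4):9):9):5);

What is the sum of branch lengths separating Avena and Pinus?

The path runs Avena → … → MRCA → … → Pinus; the MRCA is the node subtending ((Meles,((Shigella,Ateles),Avena)),(((((Yersinia,(Pinus,Gorilla)),(Anas,Staphylococcus)),Melursus),(Apis,Alnus)),(((Picea,(Saimiri,Cavia)),(Nyctereutes,(Salamandra,(Neofelis,Panthera)))),Abies))).
Branch lengths along that path: 5 + 8 + 7 + 9 + 9 + 8 + 8 + 5 + 6 + 7 = 72.

72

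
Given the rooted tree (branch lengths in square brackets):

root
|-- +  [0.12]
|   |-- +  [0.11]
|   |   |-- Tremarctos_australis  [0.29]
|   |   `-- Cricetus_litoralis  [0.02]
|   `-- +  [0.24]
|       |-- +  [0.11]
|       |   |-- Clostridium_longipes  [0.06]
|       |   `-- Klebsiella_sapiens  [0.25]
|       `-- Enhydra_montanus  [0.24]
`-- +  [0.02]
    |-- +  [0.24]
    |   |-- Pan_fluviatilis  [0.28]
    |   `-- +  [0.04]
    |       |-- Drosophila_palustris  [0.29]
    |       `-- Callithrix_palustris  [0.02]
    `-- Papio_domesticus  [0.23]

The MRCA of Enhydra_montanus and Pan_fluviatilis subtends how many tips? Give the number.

The MRCA of Enhydra_montanus and Pan_fluviatilis is the root, so the clade is the entire tree.
That clade contains 9 terminal taxa: Callithrix_palustris, Clostridium_longipes, Cricetus_litoralis, Drosophila_palustris, Enhydra_montanus, Klebsiella_sapiens, Pan_fluviatilis, Papio_domesticus, Tremarctos_australis.

9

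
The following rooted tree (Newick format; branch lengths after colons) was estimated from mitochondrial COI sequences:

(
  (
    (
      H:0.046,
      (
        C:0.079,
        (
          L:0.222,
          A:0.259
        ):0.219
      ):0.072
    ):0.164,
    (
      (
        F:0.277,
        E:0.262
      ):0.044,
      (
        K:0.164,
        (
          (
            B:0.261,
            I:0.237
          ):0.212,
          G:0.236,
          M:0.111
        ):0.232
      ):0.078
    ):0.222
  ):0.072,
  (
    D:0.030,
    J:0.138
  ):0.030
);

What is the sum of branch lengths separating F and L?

The path runs F → … → MRCA → … → L; the MRCA is the node subtending ((H,(C,(L,A))),((F,E),(K,((B,I),G,M)))).
Branch lengths along that path: 0.277 + 0.044 + 0.222 + 0.164 + 0.072 + 0.219 + 0.222 = 1.220.

1.220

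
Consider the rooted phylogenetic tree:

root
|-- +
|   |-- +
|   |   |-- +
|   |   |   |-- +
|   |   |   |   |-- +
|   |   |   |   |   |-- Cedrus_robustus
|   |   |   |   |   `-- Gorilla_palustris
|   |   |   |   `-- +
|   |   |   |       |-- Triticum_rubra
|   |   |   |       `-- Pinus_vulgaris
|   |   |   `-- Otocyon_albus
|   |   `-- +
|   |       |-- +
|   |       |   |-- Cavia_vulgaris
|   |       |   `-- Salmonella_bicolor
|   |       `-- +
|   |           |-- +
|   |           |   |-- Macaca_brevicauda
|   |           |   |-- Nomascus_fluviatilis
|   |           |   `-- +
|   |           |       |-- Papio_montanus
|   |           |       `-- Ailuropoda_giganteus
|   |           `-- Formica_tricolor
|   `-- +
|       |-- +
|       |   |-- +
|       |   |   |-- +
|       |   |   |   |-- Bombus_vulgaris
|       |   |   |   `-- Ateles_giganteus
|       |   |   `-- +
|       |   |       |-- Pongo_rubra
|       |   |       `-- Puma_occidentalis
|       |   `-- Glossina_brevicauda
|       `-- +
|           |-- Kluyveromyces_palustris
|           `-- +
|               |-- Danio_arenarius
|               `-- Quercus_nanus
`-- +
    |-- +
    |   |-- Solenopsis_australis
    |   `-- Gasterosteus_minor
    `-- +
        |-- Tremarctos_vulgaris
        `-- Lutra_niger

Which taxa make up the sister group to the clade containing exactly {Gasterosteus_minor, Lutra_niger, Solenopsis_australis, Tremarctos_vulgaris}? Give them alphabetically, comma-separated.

The clade containing exactly {Gasterosteus_minor, Lutra_niger, Solenopsis_australis, Tremarctos_vulgaris} attaches directly to the root of the tree.
The other lineage descending from that same node — the sister group — is (((((Cedrus_robustus,Gorilla_palustris),(Triticum_rubra,Pinus_vulgaris)),Otocyon_albus),((Cavia_vulgaris,Salmonella_bicolor),((Macaca_brevicauda,Nomascus_fluviatilis,(Papio_montanus,Ailuropoda_giganteus)),Formica_tricolor))),((((Bombus_vulgaris,Ateles_giganteus),(Pongo_rubra,Puma_occidentalis)),Glossina_brevicauda),(Kluyveromyces_palustris,(Danio_arenarius,Quercus_nanus)))); its 20 tips in alphabetical order are the answer.

Ailuropoda_giganteus, Ateles_giganteus, Bombus_vulgaris, Cavia_vulgaris, Cedrus_robustus, Danio_arenarius, Formica_tricolor, Glossina_brevicauda, Gorilla_palustris, Kluyveromyces_palustris, Macaca_brevicauda, Nomascus_fluviatilis, Otocyon_albus, Papio_montanus, Pinus_vulgaris, Pongo_rubra, Puma_occidentalis, Quercus_nanus, Salmonella_bicolor, Triticum_rubra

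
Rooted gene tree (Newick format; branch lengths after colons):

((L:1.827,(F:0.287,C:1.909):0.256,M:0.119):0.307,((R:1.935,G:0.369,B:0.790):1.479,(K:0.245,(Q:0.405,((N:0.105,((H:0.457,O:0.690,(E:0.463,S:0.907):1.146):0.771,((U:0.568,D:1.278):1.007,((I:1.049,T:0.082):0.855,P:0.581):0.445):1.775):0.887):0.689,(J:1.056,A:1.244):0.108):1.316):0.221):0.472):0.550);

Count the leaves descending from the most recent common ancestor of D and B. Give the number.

17

The MRCA of D and B is the node subtending ((R,G,B),(K,(Q,((N,((H,O,(E,S)),((U,D),((I,T),P)))),(J,A))))).
That clade contains 17 terminal taxa: A, B, D, E, G, H, I, J, K, N, O, P, Q, R, S, T, U.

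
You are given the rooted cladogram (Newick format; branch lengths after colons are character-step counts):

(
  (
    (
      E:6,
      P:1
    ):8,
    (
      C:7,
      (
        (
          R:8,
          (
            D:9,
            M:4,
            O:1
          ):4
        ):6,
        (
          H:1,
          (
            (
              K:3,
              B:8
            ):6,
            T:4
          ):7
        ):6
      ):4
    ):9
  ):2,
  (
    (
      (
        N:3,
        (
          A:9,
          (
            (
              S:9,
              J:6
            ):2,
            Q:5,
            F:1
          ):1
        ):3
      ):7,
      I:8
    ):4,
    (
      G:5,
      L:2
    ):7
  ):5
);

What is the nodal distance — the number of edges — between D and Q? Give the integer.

The MRCA of D and Q is the root of the tree.
From D up to that node: 6 branches. From Q up to the same node: 6 branches. Total: 6 + 6 = 12.

12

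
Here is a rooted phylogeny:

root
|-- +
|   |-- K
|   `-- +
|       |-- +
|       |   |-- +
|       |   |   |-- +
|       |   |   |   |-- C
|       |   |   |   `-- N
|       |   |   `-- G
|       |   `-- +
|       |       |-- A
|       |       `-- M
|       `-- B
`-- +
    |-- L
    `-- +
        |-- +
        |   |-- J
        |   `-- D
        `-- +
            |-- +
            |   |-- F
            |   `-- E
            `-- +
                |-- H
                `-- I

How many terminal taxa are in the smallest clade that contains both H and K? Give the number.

The MRCA of H and K is the root, so the clade is the entire tree.
That clade contains 14 terminal taxa: A, B, C, D, E, F, G, H, I, J, K, L, M, N.

14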